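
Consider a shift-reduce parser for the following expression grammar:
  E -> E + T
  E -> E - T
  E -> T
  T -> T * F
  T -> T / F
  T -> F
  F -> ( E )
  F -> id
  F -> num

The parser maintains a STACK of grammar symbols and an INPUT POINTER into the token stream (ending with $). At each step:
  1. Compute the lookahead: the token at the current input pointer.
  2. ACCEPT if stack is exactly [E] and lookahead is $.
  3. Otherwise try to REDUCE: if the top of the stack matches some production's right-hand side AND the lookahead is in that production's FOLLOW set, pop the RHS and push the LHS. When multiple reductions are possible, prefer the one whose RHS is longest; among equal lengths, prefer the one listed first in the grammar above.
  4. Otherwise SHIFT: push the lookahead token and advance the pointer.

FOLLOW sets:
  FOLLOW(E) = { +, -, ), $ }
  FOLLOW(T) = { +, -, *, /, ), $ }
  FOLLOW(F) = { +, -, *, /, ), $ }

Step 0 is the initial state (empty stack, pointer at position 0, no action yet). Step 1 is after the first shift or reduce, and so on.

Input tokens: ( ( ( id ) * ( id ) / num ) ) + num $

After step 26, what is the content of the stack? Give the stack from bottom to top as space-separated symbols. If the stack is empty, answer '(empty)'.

Answer: ( F

Derivation:
Step 1: shift (. Stack=[(] ptr=1 lookahead=( remaining=[( ( id ) * ( id ) / num ) ) + num $]
Step 2: shift (. Stack=[( (] ptr=2 lookahead=( remaining=[( id ) * ( id ) / num ) ) + num $]
Step 3: shift (. Stack=[( ( (] ptr=3 lookahead=id remaining=[id ) * ( id ) / num ) ) + num $]
Step 4: shift id. Stack=[( ( ( id] ptr=4 lookahead=) remaining=[) * ( id ) / num ) ) + num $]
Step 5: reduce F->id. Stack=[( ( ( F] ptr=4 lookahead=) remaining=[) * ( id ) / num ) ) + num $]
Step 6: reduce T->F. Stack=[( ( ( T] ptr=4 lookahead=) remaining=[) * ( id ) / num ) ) + num $]
Step 7: reduce E->T. Stack=[( ( ( E] ptr=4 lookahead=) remaining=[) * ( id ) / num ) ) + num $]
Step 8: shift ). Stack=[( ( ( E )] ptr=5 lookahead=* remaining=[* ( id ) / num ) ) + num $]
Step 9: reduce F->( E ). Stack=[( ( F] ptr=5 lookahead=* remaining=[* ( id ) / num ) ) + num $]
Step 10: reduce T->F. Stack=[( ( T] ptr=5 lookahead=* remaining=[* ( id ) / num ) ) + num $]
Step 11: shift *. Stack=[( ( T *] ptr=6 lookahead=( remaining=[( id ) / num ) ) + num $]
Step 12: shift (. Stack=[( ( T * (] ptr=7 lookahead=id remaining=[id ) / num ) ) + num $]
Step 13: shift id. Stack=[( ( T * ( id] ptr=8 lookahead=) remaining=[) / num ) ) + num $]
Step 14: reduce F->id. Stack=[( ( T * ( F] ptr=8 lookahead=) remaining=[) / num ) ) + num $]
Step 15: reduce T->F. Stack=[( ( T * ( T] ptr=8 lookahead=) remaining=[) / num ) ) + num $]
Step 16: reduce E->T. Stack=[( ( T * ( E] ptr=8 lookahead=) remaining=[) / num ) ) + num $]
Step 17: shift ). Stack=[( ( T * ( E )] ptr=9 lookahead=/ remaining=[/ num ) ) + num $]
Step 18: reduce F->( E ). Stack=[( ( T * F] ptr=9 lookahead=/ remaining=[/ num ) ) + num $]
Step 19: reduce T->T * F. Stack=[( ( T] ptr=9 lookahead=/ remaining=[/ num ) ) + num $]
Step 20: shift /. Stack=[( ( T /] ptr=10 lookahead=num remaining=[num ) ) + num $]
Step 21: shift num. Stack=[( ( T / num] ptr=11 lookahead=) remaining=[) ) + num $]
Step 22: reduce F->num. Stack=[( ( T / F] ptr=11 lookahead=) remaining=[) ) + num $]
Step 23: reduce T->T / F. Stack=[( ( T] ptr=11 lookahead=) remaining=[) ) + num $]
Step 24: reduce E->T. Stack=[( ( E] ptr=11 lookahead=) remaining=[) ) + num $]
Step 25: shift ). Stack=[( ( E )] ptr=12 lookahead=) remaining=[) + num $]
Step 26: reduce F->( E ). Stack=[( F] ptr=12 lookahead=) remaining=[) + num $]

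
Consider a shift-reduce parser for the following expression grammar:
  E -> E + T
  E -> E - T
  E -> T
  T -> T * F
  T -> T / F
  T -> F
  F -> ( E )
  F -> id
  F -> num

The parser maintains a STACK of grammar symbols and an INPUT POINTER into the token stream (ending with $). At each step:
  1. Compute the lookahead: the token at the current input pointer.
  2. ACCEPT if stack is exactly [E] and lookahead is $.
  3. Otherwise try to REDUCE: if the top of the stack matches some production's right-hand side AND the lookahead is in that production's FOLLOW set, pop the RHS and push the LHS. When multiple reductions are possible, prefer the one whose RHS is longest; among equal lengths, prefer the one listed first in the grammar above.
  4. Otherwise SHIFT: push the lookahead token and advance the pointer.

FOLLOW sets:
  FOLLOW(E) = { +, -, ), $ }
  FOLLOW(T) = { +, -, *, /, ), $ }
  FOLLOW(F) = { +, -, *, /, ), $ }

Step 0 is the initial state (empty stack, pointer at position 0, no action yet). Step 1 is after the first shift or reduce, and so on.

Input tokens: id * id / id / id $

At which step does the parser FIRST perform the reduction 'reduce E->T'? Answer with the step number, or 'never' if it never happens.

Step 1: shift id. Stack=[id] ptr=1 lookahead=* remaining=[* id / id / id $]
Step 2: reduce F->id. Stack=[F] ptr=1 lookahead=* remaining=[* id / id / id $]
Step 3: reduce T->F. Stack=[T] ptr=1 lookahead=* remaining=[* id / id / id $]
Step 4: shift *. Stack=[T *] ptr=2 lookahead=id remaining=[id / id / id $]
Step 5: shift id. Stack=[T * id] ptr=3 lookahead=/ remaining=[/ id / id $]
Step 6: reduce F->id. Stack=[T * F] ptr=3 lookahead=/ remaining=[/ id / id $]
Step 7: reduce T->T * F. Stack=[T] ptr=3 lookahead=/ remaining=[/ id / id $]
Step 8: shift /. Stack=[T /] ptr=4 lookahead=id remaining=[id / id $]
Step 9: shift id. Stack=[T / id] ptr=5 lookahead=/ remaining=[/ id $]
Step 10: reduce F->id. Stack=[T / F] ptr=5 lookahead=/ remaining=[/ id $]
Step 11: reduce T->T / F. Stack=[T] ptr=5 lookahead=/ remaining=[/ id $]
Step 12: shift /. Stack=[T /] ptr=6 lookahead=id remaining=[id $]
Step 13: shift id. Stack=[T / id] ptr=7 lookahead=$ remaining=[$]
Step 14: reduce F->id. Stack=[T / F] ptr=7 lookahead=$ remaining=[$]
Step 15: reduce T->T / F. Stack=[T] ptr=7 lookahead=$ remaining=[$]
Step 16: reduce E->T. Stack=[E] ptr=7 lookahead=$ remaining=[$]

Answer: 16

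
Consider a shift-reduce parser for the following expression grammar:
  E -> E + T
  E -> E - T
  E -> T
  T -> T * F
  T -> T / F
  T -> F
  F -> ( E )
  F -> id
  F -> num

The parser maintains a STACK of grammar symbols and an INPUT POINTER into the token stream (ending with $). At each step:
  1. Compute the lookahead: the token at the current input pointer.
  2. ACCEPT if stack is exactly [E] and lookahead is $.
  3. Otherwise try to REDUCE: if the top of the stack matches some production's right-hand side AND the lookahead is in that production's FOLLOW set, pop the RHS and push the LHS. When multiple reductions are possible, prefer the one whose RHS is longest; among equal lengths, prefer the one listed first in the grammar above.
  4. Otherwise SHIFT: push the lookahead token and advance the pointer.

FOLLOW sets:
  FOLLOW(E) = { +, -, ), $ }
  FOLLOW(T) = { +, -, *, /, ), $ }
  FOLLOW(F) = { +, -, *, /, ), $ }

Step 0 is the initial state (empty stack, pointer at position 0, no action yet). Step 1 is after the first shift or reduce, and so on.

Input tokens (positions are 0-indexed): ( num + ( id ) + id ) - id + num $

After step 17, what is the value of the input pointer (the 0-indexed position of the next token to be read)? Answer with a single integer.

Step 1: shift (. Stack=[(] ptr=1 lookahead=num remaining=[num + ( id ) + id ) - id + num $]
Step 2: shift num. Stack=[( num] ptr=2 lookahead=+ remaining=[+ ( id ) + id ) - id + num $]
Step 3: reduce F->num. Stack=[( F] ptr=2 lookahead=+ remaining=[+ ( id ) + id ) - id + num $]
Step 4: reduce T->F. Stack=[( T] ptr=2 lookahead=+ remaining=[+ ( id ) + id ) - id + num $]
Step 5: reduce E->T. Stack=[( E] ptr=2 lookahead=+ remaining=[+ ( id ) + id ) - id + num $]
Step 6: shift +. Stack=[( E +] ptr=3 lookahead=( remaining=[( id ) + id ) - id + num $]
Step 7: shift (. Stack=[( E + (] ptr=4 lookahead=id remaining=[id ) + id ) - id + num $]
Step 8: shift id. Stack=[( E + ( id] ptr=5 lookahead=) remaining=[) + id ) - id + num $]
Step 9: reduce F->id. Stack=[( E + ( F] ptr=5 lookahead=) remaining=[) + id ) - id + num $]
Step 10: reduce T->F. Stack=[( E + ( T] ptr=5 lookahead=) remaining=[) + id ) - id + num $]
Step 11: reduce E->T. Stack=[( E + ( E] ptr=5 lookahead=) remaining=[) + id ) - id + num $]
Step 12: shift ). Stack=[( E + ( E )] ptr=6 lookahead=+ remaining=[+ id ) - id + num $]
Step 13: reduce F->( E ). Stack=[( E + F] ptr=6 lookahead=+ remaining=[+ id ) - id + num $]
Step 14: reduce T->F. Stack=[( E + T] ptr=6 lookahead=+ remaining=[+ id ) - id + num $]
Step 15: reduce E->E + T. Stack=[( E] ptr=6 lookahead=+ remaining=[+ id ) - id + num $]
Step 16: shift +. Stack=[( E +] ptr=7 lookahead=id remaining=[id ) - id + num $]
Step 17: shift id. Stack=[( E + id] ptr=8 lookahead=) remaining=[) - id + num $]

Answer: 8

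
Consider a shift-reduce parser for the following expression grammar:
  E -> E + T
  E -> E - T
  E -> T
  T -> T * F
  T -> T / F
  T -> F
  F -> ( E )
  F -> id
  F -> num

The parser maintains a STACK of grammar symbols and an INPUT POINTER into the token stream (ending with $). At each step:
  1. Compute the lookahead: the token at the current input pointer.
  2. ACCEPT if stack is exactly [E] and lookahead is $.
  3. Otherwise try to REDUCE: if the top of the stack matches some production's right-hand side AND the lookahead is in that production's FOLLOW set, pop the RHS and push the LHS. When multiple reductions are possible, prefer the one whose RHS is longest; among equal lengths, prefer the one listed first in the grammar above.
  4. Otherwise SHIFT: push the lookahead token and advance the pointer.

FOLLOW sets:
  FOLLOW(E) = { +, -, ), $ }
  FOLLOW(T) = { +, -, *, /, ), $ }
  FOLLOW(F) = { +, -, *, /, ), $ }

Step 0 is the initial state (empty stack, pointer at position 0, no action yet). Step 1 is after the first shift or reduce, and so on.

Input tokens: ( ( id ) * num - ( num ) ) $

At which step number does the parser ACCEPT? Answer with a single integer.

Step 1: shift (. Stack=[(] ptr=1 lookahead=( remaining=[( id ) * num - ( num ) ) $]
Step 2: shift (. Stack=[( (] ptr=2 lookahead=id remaining=[id ) * num - ( num ) ) $]
Step 3: shift id. Stack=[( ( id] ptr=3 lookahead=) remaining=[) * num - ( num ) ) $]
Step 4: reduce F->id. Stack=[( ( F] ptr=3 lookahead=) remaining=[) * num - ( num ) ) $]
Step 5: reduce T->F. Stack=[( ( T] ptr=3 lookahead=) remaining=[) * num - ( num ) ) $]
Step 6: reduce E->T. Stack=[( ( E] ptr=3 lookahead=) remaining=[) * num - ( num ) ) $]
Step 7: shift ). Stack=[( ( E )] ptr=4 lookahead=* remaining=[* num - ( num ) ) $]
Step 8: reduce F->( E ). Stack=[( F] ptr=4 lookahead=* remaining=[* num - ( num ) ) $]
Step 9: reduce T->F. Stack=[( T] ptr=4 lookahead=* remaining=[* num - ( num ) ) $]
Step 10: shift *. Stack=[( T *] ptr=5 lookahead=num remaining=[num - ( num ) ) $]
Step 11: shift num. Stack=[( T * num] ptr=6 lookahead=- remaining=[- ( num ) ) $]
Step 12: reduce F->num. Stack=[( T * F] ptr=6 lookahead=- remaining=[- ( num ) ) $]
Step 13: reduce T->T * F. Stack=[( T] ptr=6 lookahead=- remaining=[- ( num ) ) $]
Step 14: reduce E->T. Stack=[( E] ptr=6 lookahead=- remaining=[- ( num ) ) $]
Step 15: shift -. Stack=[( E -] ptr=7 lookahead=( remaining=[( num ) ) $]
Step 16: shift (. Stack=[( E - (] ptr=8 lookahead=num remaining=[num ) ) $]
Step 17: shift num. Stack=[( E - ( num] ptr=9 lookahead=) remaining=[) ) $]
Step 18: reduce F->num. Stack=[( E - ( F] ptr=9 lookahead=) remaining=[) ) $]
Step 19: reduce T->F. Stack=[( E - ( T] ptr=9 lookahead=) remaining=[) ) $]
Step 20: reduce E->T. Stack=[( E - ( E] ptr=9 lookahead=) remaining=[) ) $]
Step 21: shift ). Stack=[( E - ( E )] ptr=10 lookahead=) remaining=[) $]
Step 22: reduce F->( E ). Stack=[( E - F] ptr=10 lookahead=) remaining=[) $]
Step 23: reduce T->F. Stack=[( E - T] ptr=10 lookahead=) remaining=[) $]
Step 24: reduce E->E - T. Stack=[( E] ptr=10 lookahead=) remaining=[) $]
Step 25: shift ). Stack=[( E )] ptr=11 lookahead=$ remaining=[$]
Step 26: reduce F->( E ). Stack=[F] ptr=11 lookahead=$ remaining=[$]
Step 27: reduce T->F. Stack=[T] ptr=11 lookahead=$ remaining=[$]
Step 28: reduce E->T. Stack=[E] ptr=11 lookahead=$ remaining=[$]
Step 29: accept. Stack=[E] ptr=11 lookahead=$ remaining=[$]

Answer: 29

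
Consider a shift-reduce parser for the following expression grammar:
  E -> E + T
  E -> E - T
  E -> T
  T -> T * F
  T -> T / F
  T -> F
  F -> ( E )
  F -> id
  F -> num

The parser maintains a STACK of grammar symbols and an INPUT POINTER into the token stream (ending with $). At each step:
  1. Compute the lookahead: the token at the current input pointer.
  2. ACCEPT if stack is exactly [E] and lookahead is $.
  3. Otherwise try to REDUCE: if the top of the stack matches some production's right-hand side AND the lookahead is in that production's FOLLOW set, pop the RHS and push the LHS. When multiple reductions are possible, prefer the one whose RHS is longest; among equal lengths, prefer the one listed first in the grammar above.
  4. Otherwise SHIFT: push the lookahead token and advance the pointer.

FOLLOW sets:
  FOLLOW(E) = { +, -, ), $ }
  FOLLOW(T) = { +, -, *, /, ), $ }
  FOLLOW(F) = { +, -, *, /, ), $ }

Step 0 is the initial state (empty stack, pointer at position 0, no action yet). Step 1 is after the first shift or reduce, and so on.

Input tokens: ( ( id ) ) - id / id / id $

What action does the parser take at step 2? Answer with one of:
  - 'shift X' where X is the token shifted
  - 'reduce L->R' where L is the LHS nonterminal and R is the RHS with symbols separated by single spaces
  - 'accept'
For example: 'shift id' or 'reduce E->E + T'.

Answer: shift (

Derivation:
Step 1: shift (. Stack=[(] ptr=1 lookahead=( remaining=[( id ) ) - id / id / id $]
Step 2: shift (. Stack=[( (] ptr=2 lookahead=id remaining=[id ) ) - id / id / id $]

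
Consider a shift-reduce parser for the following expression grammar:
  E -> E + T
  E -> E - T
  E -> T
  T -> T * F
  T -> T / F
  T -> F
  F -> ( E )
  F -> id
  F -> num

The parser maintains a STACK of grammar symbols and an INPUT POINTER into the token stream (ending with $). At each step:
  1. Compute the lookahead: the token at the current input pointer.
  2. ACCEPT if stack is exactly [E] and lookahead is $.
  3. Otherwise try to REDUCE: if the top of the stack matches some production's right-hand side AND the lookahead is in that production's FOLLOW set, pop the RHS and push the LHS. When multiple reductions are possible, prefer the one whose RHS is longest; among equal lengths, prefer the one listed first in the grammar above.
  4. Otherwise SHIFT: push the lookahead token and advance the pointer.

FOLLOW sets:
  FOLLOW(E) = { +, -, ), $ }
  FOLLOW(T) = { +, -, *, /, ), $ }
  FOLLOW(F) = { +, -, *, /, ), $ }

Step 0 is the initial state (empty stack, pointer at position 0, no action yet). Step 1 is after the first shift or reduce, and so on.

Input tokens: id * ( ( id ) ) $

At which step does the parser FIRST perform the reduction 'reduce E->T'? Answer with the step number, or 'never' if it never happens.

Answer: 10

Derivation:
Step 1: shift id. Stack=[id] ptr=1 lookahead=* remaining=[* ( ( id ) ) $]
Step 2: reduce F->id. Stack=[F] ptr=1 lookahead=* remaining=[* ( ( id ) ) $]
Step 3: reduce T->F. Stack=[T] ptr=1 lookahead=* remaining=[* ( ( id ) ) $]
Step 4: shift *. Stack=[T *] ptr=2 lookahead=( remaining=[( ( id ) ) $]
Step 5: shift (. Stack=[T * (] ptr=3 lookahead=( remaining=[( id ) ) $]
Step 6: shift (. Stack=[T * ( (] ptr=4 lookahead=id remaining=[id ) ) $]
Step 7: shift id. Stack=[T * ( ( id] ptr=5 lookahead=) remaining=[) ) $]
Step 8: reduce F->id. Stack=[T * ( ( F] ptr=5 lookahead=) remaining=[) ) $]
Step 9: reduce T->F. Stack=[T * ( ( T] ptr=5 lookahead=) remaining=[) ) $]
Step 10: reduce E->T. Stack=[T * ( ( E] ptr=5 lookahead=) remaining=[) ) $]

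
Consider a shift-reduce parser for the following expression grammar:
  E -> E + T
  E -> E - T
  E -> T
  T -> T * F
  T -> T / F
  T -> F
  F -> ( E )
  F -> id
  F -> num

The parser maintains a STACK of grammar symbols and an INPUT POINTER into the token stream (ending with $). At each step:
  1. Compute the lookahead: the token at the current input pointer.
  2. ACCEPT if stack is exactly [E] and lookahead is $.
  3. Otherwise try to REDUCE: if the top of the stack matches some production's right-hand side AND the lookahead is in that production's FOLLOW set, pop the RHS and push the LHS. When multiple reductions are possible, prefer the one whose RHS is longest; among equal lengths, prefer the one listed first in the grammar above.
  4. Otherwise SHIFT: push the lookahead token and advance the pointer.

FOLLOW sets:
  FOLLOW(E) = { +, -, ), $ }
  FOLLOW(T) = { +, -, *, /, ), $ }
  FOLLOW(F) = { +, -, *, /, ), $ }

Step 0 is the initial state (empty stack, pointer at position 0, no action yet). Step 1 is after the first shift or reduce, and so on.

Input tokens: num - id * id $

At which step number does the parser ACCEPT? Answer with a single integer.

Answer: 14

Derivation:
Step 1: shift num. Stack=[num] ptr=1 lookahead=- remaining=[- id * id $]
Step 2: reduce F->num. Stack=[F] ptr=1 lookahead=- remaining=[- id * id $]
Step 3: reduce T->F. Stack=[T] ptr=1 lookahead=- remaining=[- id * id $]
Step 4: reduce E->T. Stack=[E] ptr=1 lookahead=- remaining=[- id * id $]
Step 5: shift -. Stack=[E -] ptr=2 lookahead=id remaining=[id * id $]
Step 6: shift id. Stack=[E - id] ptr=3 lookahead=* remaining=[* id $]
Step 7: reduce F->id. Stack=[E - F] ptr=3 lookahead=* remaining=[* id $]
Step 8: reduce T->F. Stack=[E - T] ptr=3 lookahead=* remaining=[* id $]
Step 9: shift *. Stack=[E - T *] ptr=4 lookahead=id remaining=[id $]
Step 10: shift id. Stack=[E - T * id] ptr=5 lookahead=$ remaining=[$]
Step 11: reduce F->id. Stack=[E - T * F] ptr=5 lookahead=$ remaining=[$]
Step 12: reduce T->T * F. Stack=[E - T] ptr=5 lookahead=$ remaining=[$]
Step 13: reduce E->E - T. Stack=[E] ptr=5 lookahead=$ remaining=[$]
Step 14: accept. Stack=[E] ptr=5 lookahead=$ remaining=[$]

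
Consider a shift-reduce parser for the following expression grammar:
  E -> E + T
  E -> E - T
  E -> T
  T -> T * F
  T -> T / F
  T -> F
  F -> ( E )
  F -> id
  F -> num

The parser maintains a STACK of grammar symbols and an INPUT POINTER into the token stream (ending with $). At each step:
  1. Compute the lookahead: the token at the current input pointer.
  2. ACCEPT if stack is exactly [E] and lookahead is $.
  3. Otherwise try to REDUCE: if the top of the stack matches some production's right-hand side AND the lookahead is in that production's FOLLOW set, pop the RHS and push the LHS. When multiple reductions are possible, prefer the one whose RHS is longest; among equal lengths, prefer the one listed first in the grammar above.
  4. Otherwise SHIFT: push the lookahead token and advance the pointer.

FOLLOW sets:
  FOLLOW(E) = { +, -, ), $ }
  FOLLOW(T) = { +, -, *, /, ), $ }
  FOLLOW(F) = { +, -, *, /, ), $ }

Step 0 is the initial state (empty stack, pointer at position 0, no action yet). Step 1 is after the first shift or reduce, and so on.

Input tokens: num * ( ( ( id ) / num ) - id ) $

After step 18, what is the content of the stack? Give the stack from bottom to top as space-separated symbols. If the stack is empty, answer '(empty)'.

Step 1: shift num. Stack=[num] ptr=1 lookahead=* remaining=[* ( ( ( id ) / num ) - id ) $]
Step 2: reduce F->num. Stack=[F] ptr=1 lookahead=* remaining=[* ( ( ( id ) / num ) - id ) $]
Step 3: reduce T->F. Stack=[T] ptr=1 lookahead=* remaining=[* ( ( ( id ) / num ) - id ) $]
Step 4: shift *. Stack=[T *] ptr=2 lookahead=( remaining=[( ( ( id ) / num ) - id ) $]
Step 5: shift (. Stack=[T * (] ptr=3 lookahead=( remaining=[( ( id ) / num ) - id ) $]
Step 6: shift (. Stack=[T * ( (] ptr=4 lookahead=( remaining=[( id ) / num ) - id ) $]
Step 7: shift (. Stack=[T * ( ( (] ptr=5 lookahead=id remaining=[id ) / num ) - id ) $]
Step 8: shift id. Stack=[T * ( ( ( id] ptr=6 lookahead=) remaining=[) / num ) - id ) $]
Step 9: reduce F->id. Stack=[T * ( ( ( F] ptr=6 lookahead=) remaining=[) / num ) - id ) $]
Step 10: reduce T->F. Stack=[T * ( ( ( T] ptr=6 lookahead=) remaining=[) / num ) - id ) $]
Step 11: reduce E->T. Stack=[T * ( ( ( E] ptr=6 lookahead=) remaining=[) / num ) - id ) $]
Step 12: shift ). Stack=[T * ( ( ( E )] ptr=7 lookahead=/ remaining=[/ num ) - id ) $]
Step 13: reduce F->( E ). Stack=[T * ( ( F] ptr=7 lookahead=/ remaining=[/ num ) - id ) $]
Step 14: reduce T->F. Stack=[T * ( ( T] ptr=7 lookahead=/ remaining=[/ num ) - id ) $]
Step 15: shift /. Stack=[T * ( ( T /] ptr=8 lookahead=num remaining=[num ) - id ) $]
Step 16: shift num. Stack=[T * ( ( T / num] ptr=9 lookahead=) remaining=[) - id ) $]
Step 17: reduce F->num. Stack=[T * ( ( T / F] ptr=9 lookahead=) remaining=[) - id ) $]
Step 18: reduce T->T / F. Stack=[T * ( ( T] ptr=9 lookahead=) remaining=[) - id ) $]

Answer: T * ( ( T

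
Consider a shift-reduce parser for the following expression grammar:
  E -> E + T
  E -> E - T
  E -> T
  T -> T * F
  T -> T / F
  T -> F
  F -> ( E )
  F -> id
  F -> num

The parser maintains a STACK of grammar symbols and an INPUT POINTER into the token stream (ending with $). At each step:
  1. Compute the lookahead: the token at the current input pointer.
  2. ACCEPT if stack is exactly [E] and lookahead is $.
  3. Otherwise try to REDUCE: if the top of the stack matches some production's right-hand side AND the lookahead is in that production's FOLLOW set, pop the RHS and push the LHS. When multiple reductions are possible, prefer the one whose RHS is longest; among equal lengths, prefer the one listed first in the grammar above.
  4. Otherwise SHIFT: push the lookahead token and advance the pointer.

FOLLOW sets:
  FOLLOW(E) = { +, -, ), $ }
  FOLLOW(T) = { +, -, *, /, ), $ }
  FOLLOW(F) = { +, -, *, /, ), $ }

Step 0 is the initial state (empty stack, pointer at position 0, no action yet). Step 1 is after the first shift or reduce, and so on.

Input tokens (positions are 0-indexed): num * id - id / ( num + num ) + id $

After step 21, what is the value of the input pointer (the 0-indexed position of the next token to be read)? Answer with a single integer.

Step 1: shift num. Stack=[num] ptr=1 lookahead=* remaining=[* id - id / ( num + num ) + id $]
Step 2: reduce F->num. Stack=[F] ptr=1 lookahead=* remaining=[* id - id / ( num + num ) + id $]
Step 3: reduce T->F. Stack=[T] ptr=1 lookahead=* remaining=[* id - id / ( num + num ) + id $]
Step 4: shift *. Stack=[T *] ptr=2 lookahead=id remaining=[id - id / ( num + num ) + id $]
Step 5: shift id. Stack=[T * id] ptr=3 lookahead=- remaining=[- id / ( num + num ) + id $]
Step 6: reduce F->id. Stack=[T * F] ptr=3 lookahead=- remaining=[- id / ( num + num ) + id $]
Step 7: reduce T->T * F. Stack=[T] ptr=3 lookahead=- remaining=[- id / ( num + num ) + id $]
Step 8: reduce E->T. Stack=[E] ptr=3 lookahead=- remaining=[- id / ( num + num ) + id $]
Step 9: shift -. Stack=[E -] ptr=4 lookahead=id remaining=[id / ( num + num ) + id $]
Step 10: shift id. Stack=[E - id] ptr=5 lookahead=/ remaining=[/ ( num + num ) + id $]
Step 11: reduce F->id. Stack=[E - F] ptr=5 lookahead=/ remaining=[/ ( num + num ) + id $]
Step 12: reduce T->F. Stack=[E - T] ptr=5 lookahead=/ remaining=[/ ( num + num ) + id $]
Step 13: shift /. Stack=[E - T /] ptr=6 lookahead=( remaining=[( num + num ) + id $]
Step 14: shift (. Stack=[E - T / (] ptr=7 lookahead=num remaining=[num + num ) + id $]
Step 15: shift num. Stack=[E - T / ( num] ptr=8 lookahead=+ remaining=[+ num ) + id $]
Step 16: reduce F->num. Stack=[E - T / ( F] ptr=8 lookahead=+ remaining=[+ num ) + id $]
Step 17: reduce T->F. Stack=[E - T / ( T] ptr=8 lookahead=+ remaining=[+ num ) + id $]
Step 18: reduce E->T. Stack=[E - T / ( E] ptr=8 lookahead=+ remaining=[+ num ) + id $]
Step 19: shift +. Stack=[E - T / ( E +] ptr=9 lookahead=num remaining=[num ) + id $]
Step 20: shift num. Stack=[E - T / ( E + num] ptr=10 lookahead=) remaining=[) + id $]
Step 21: reduce F->num. Stack=[E - T / ( E + F] ptr=10 lookahead=) remaining=[) + id $]

Answer: 10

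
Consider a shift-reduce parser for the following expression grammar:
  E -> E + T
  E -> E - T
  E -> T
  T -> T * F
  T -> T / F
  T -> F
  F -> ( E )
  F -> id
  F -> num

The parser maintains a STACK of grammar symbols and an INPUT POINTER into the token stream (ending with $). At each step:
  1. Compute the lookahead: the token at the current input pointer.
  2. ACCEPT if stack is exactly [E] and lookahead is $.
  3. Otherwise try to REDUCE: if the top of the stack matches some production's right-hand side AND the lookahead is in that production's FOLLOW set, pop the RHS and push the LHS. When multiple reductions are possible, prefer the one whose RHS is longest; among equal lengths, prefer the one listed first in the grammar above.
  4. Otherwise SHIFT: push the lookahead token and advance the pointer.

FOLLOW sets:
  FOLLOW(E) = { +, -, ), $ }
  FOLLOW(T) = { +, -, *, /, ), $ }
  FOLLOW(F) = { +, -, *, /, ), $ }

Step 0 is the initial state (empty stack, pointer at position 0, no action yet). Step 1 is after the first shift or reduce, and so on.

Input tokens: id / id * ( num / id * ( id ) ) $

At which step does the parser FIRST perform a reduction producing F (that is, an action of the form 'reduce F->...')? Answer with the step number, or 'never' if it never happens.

Answer: 2

Derivation:
Step 1: shift id. Stack=[id] ptr=1 lookahead=/ remaining=[/ id * ( num / id * ( id ) ) $]
Step 2: reduce F->id. Stack=[F] ptr=1 lookahead=/ remaining=[/ id * ( num / id * ( id ) ) $]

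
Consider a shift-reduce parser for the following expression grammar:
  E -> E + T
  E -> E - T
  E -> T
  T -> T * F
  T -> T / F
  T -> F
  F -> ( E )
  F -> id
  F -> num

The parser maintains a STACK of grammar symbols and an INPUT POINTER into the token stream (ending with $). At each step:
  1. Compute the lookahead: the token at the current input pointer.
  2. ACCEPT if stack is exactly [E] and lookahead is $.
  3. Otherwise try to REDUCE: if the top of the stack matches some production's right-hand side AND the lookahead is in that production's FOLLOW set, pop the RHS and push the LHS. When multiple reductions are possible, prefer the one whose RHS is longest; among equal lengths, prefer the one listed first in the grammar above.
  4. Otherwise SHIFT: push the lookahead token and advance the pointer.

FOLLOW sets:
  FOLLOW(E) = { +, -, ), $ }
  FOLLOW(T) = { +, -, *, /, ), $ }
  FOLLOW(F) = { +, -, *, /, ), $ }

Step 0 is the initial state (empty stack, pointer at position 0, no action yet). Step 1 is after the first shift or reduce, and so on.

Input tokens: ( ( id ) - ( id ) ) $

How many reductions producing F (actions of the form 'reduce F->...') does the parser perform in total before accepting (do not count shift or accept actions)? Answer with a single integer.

Answer: 5

Derivation:
Step 1: shift (. Stack=[(] ptr=1 lookahead=( remaining=[( id ) - ( id ) ) $]
Step 2: shift (. Stack=[( (] ptr=2 lookahead=id remaining=[id ) - ( id ) ) $]
Step 3: shift id. Stack=[( ( id] ptr=3 lookahead=) remaining=[) - ( id ) ) $]
Step 4: reduce F->id. Stack=[( ( F] ptr=3 lookahead=) remaining=[) - ( id ) ) $]
Step 5: reduce T->F. Stack=[( ( T] ptr=3 lookahead=) remaining=[) - ( id ) ) $]
Step 6: reduce E->T. Stack=[( ( E] ptr=3 lookahead=) remaining=[) - ( id ) ) $]
Step 7: shift ). Stack=[( ( E )] ptr=4 lookahead=- remaining=[- ( id ) ) $]
Step 8: reduce F->( E ). Stack=[( F] ptr=4 lookahead=- remaining=[- ( id ) ) $]
Step 9: reduce T->F. Stack=[( T] ptr=4 lookahead=- remaining=[- ( id ) ) $]
Step 10: reduce E->T. Stack=[( E] ptr=4 lookahead=- remaining=[- ( id ) ) $]
Step 11: shift -. Stack=[( E -] ptr=5 lookahead=( remaining=[( id ) ) $]
Step 12: shift (. Stack=[( E - (] ptr=6 lookahead=id remaining=[id ) ) $]
Step 13: shift id. Stack=[( E - ( id] ptr=7 lookahead=) remaining=[) ) $]
Step 14: reduce F->id. Stack=[( E - ( F] ptr=7 lookahead=) remaining=[) ) $]
Step 15: reduce T->F. Stack=[( E - ( T] ptr=7 lookahead=) remaining=[) ) $]
Step 16: reduce E->T. Stack=[( E - ( E] ptr=7 lookahead=) remaining=[) ) $]
Step 17: shift ). Stack=[( E - ( E )] ptr=8 lookahead=) remaining=[) $]
Step 18: reduce F->( E ). Stack=[( E - F] ptr=8 lookahead=) remaining=[) $]
Step 19: reduce T->F. Stack=[( E - T] ptr=8 lookahead=) remaining=[) $]
Step 20: reduce E->E - T. Stack=[( E] ptr=8 lookahead=) remaining=[) $]
Step 21: shift ). Stack=[( E )] ptr=9 lookahead=$ remaining=[$]
Step 22: reduce F->( E ). Stack=[F] ptr=9 lookahead=$ remaining=[$]
Step 23: reduce T->F. Stack=[T] ptr=9 lookahead=$ remaining=[$]
Step 24: reduce E->T. Stack=[E] ptr=9 lookahead=$ remaining=[$]
Step 25: accept. Stack=[E] ptr=9 lookahead=$ remaining=[$]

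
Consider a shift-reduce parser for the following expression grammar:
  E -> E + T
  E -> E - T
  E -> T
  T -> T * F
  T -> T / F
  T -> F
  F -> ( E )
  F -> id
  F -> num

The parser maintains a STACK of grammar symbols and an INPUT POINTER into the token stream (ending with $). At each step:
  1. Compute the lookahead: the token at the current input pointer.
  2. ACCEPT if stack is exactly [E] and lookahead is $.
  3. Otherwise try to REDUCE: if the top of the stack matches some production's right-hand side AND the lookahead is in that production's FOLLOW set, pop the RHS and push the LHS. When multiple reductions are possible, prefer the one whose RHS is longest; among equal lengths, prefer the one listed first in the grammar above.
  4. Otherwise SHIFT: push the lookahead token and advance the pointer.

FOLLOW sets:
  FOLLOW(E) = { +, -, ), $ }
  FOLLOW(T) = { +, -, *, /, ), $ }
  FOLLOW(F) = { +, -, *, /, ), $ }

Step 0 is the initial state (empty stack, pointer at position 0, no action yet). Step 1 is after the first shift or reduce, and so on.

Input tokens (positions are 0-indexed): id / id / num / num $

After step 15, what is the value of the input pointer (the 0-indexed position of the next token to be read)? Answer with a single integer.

Answer: 7

Derivation:
Step 1: shift id. Stack=[id] ptr=1 lookahead=/ remaining=[/ id / num / num $]
Step 2: reduce F->id. Stack=[F] ptr=1 lookahead=/ remaining=[/ id / num / num $]
Step 3: reduce T->F. Stack=[T] ptr=1 lookahead=/ remaining=[/ id / num / num $]
Step 4: shift /. Stack=[T /] ptr=2 lookahead=id remaining=[id / num / num $]
Step 5: shift id. Stack=[T / id] ptr=3 lookahead=/ remaining=[/ num / num $]
Step 6: reduce F->id. Stack=[T / F] ptr=3 lookahead=/ remaining=[/ num / num $]
Step 7: reduce T->T / F. Stack=[T] ptr=3 lookahead=/ remaining=[/ num / num $]
Step 8: shift /. Stack=[T /] ptr=4 lookahead=num remaining=[num / num $]
Step 9: shift num. Stack=[T / num] ptr=5 lookahead=/ remaining=[/ num $]
Step 10: reduce F->num. Stack=[T / F] ptr=5 lookahead=/ remaining=[/ num $]
Step 11: reduce T->T / F. Stack=[T] ptr=5 lookahead=/ remaining=[/ num $]
Step 12: shift /. Stack=[T /] ptr=6 lookahead=num remaining=[num $]
Step 13: shift num. Stack=[T / num] ptr=7 lookahead=$ remaining=[$]
Step 14: reduce F->num. Stack=[T / F] ptr=7 lookahead=$ remaining=[$]
Step 15: reduce T->T / F. Stack=[T] ptr=7 lookahead=$ remaining=[$]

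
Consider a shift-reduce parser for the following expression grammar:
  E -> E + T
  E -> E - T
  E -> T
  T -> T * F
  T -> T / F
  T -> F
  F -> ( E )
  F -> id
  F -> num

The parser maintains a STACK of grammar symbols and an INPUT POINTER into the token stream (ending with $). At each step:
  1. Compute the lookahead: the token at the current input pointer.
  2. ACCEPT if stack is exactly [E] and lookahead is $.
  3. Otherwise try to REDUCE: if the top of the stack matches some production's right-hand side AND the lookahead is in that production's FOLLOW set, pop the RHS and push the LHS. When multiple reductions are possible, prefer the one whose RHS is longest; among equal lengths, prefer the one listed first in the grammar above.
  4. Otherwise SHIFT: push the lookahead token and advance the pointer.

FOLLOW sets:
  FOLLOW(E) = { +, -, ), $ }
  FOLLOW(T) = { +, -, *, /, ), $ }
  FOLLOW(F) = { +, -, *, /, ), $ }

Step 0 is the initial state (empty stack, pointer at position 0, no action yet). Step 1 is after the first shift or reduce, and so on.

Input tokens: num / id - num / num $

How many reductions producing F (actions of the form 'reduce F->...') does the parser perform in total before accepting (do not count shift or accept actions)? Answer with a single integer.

Answer: 4

Derivation:
Step 1: shift num. Stack=[num] ptr=1 lookahead=/ remaining=[/ id - num / num $]
Step 2: reduce F->num. Stack=[F] ptr=1 lookahead=/ remaining=[/ id - num / num $]
Step 3: reduce T->F. Stack=[T] ptr=1 lookahead=/ remaining=[/ id - num / num $]
Step 4: shift /. Stack=[T /] ptr=2 lookahead=id remaining=[id - num / num $]
Step 5: shift id. Stack=[T / id] ptr=3 lookahead=- remaining=[- num / num $]
Step 6: reduce F->id. Stack=[T / F] ptr=3 lookahead=- remaining=[- num / num $]
Step 7: reduce T->T / F. Stack=[T] ptr=3 lookahead=- remaining=[- num / num $]
Step 8: reduce E->T. Stack=[E] ptr=3 lookahead=- remaining=[- num / num $]
Step 9: shift -. Stack=[E -] ptr=4 lookahead=num remaining=[num / num $]
Step 10: shift num. Stack=[E - num] ptr=5 lookahead=/ remaining=[/ num $]
Step 11: reduce F->num. Stack=[E - F] ptr=5 lookahead=/ remaining=[/ num $]
Step 12: reduce T->F. Stack=[E - T] ptr=5 lookahead=/ remaining=[/ num $]
Step 13: shift /. Stack=[E - T /] ptr=6 lookahead=num remaining=[num $]
Step 14: shift num. Stack=[E - T / num] ptr=7 lookahead=$ remaining=[$]
Step 15: reduce F->num. Stack=[E - T / F] ptr=7 lookahead=$ remaining=[$]
Step 16: reduce T->T / F. Stack=[E - T] ptr=7 lookahead=$ remaining=[$]
Step 17: reduce E->E - T. Stack=[E] ptr=7 lookahead=$ remaining=[$]
Step 18: accept. Stack=[E] ptr=7 lookahead=$ remaining=[$]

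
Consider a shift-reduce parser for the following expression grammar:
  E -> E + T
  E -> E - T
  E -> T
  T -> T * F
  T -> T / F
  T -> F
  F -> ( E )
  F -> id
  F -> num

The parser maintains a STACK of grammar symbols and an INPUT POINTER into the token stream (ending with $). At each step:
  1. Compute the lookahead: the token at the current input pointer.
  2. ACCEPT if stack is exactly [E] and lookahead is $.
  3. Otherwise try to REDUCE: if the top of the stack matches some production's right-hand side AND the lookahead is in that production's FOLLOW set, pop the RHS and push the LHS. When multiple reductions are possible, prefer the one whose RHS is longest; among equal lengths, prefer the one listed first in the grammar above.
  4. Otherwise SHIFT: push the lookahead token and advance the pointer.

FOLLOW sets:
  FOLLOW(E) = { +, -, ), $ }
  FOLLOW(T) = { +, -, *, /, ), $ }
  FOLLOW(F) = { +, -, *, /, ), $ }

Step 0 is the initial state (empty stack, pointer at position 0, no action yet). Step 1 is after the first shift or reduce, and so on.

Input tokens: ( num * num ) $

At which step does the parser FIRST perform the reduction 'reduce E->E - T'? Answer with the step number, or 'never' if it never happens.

Answer: never

Derivation:
Step 1: shift (. Stack=[(] ptr=1 lookahead=num remaining=[num * num ) $]
Step 2: shift num. Stack=[( num] ptr=2 lookahead=* remaining=[* num ) $]
Step 3: reduce F->num. Stack=[( F] ptr=2 lookahead=* remaining=[* num ) $]
Step 4: reduce T->F. Stack=[( T] ptr=2 lookahead=* remaining=[* num ) $]
Step 5: shift *. Stack=[( T *] ptr=3 lookahead=num remaining=[num ) $]
Step 6: shift num. Stack=[( T * num] ptr=4 lookahead=) remaining=[) $]
Step 7: reduce F->num. Stack=[( T * F] ptr=4 lookahead=) remaining=[) $]
Step 8: reduce T->T * F. Stack=[( T] ptr=4 lookahead=) remaining=[) $]
Step 9: reduce E->T. Stack=[( E] ptr=4 lookahead=) remaining=[) $]
Step 10: shift ). Stack=[( E )] ptr=5 lookahead=$ remaining=[$]
Step 11: reduce F->( E ). Stack=[F] ptr=5 lookahead=$ remaining=[$]
Step 12: reduce T->F. Stack=[T] ptr=5 lookahead=$ remaining=[$]
Step 13: reduce E->T. Stack=[E] ptr=5 lookahead=$ remaining=[$]
Step 14: accept. Stack=[E] ptr=5 lookahead=$ remaining=[$]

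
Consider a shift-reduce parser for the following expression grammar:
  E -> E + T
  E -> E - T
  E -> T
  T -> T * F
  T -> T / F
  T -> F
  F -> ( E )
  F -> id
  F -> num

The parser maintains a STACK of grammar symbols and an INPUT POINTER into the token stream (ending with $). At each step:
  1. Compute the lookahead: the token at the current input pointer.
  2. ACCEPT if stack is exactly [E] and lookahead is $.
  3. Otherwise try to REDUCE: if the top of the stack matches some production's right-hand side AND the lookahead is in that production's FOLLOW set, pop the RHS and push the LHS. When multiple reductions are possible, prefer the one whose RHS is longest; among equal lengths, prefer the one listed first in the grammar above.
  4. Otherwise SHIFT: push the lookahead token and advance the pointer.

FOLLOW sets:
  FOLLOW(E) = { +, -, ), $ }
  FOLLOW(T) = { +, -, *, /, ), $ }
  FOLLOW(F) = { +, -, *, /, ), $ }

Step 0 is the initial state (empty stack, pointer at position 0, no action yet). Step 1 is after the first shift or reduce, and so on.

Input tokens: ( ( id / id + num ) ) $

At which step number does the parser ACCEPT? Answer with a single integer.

Answer: 24

Derivation:
Step 1: shift (. Stack=[(] ptr=1 lookahead=( remaining=[( id / id + num ) ) $]
Step 2: shift (. Stack=[( (] ptr=2 lookahead=id remaining=[id / id + num ) ) $]
Step 3: shift id. Stack=[( ( id] ptr=3 lookahead=/ remaining=[/ id + num ) ) $]
Step 4: reduce F->id. Stack=[( ( F] ptr=3 lookahead=/ remaining=[/ id + num ) ) $]
Step 5: reduce T->F. Stack=[( ( T] ptr=3 lookahead=/ remaining=[/ id + num ) ) $]
Step 6: shift /. Stack=[( ( T /] ptr=4 lookahead=id remaining=[id + num ) ) $]
Step 7: shift id. Stack=[( ( T / id] ptr=5 lookahead=+ remaining=[+ num ) ) $]
Step 8: reduce F->id. Stack=[( ( T / F] ptr=5 lookahead=+ remaining=[+ num ) ) $]
Step 9: reduce T->T / F. Stack=[( ( T] ptr=5 lookahead=+ remaining=[+ num ) ) $]
Step 10: reduce E->T. Stack=[( ( E] ptr=5 lookahead=+ remaining=[+ num ) ) $]
Step 11: shift +. Stack=[( ( E +] ptr=6 lookahead=num remaining=[num ) ) $]
Step 12: shift num. Stack=[( ( E + num] ptr=7 lookahead=) remaining=[) ) $]
Step 13: reduce F->num. Stack=[( ( E + F] ptr=7 lookahead=) remaining=[) ) $]
Step 14: reduce T->F. Stack=[( ( E + T] ptr=7 lookahead=) remaining=[) ) $]
Step 15: reduce E->E + T. Stack=[( ( E] ptr=7 lookahead=) remaining=[) ) $]
Step 16: shift ). Stack=[( ( E )] ptr=8 lookahead=) remaining=[) $]
Step 17: reduce F->( E ). Stack=[( F] ptr=8 lookahead=) remaining=[) $]
Step 18: reduce T->F. Stack=[( T] ptr=8 lookahead=) remaining=[) $]
Step 19: reduce E->T. Stack=[( E] ptr=8 lookahead=) remaining=[) $]
Step 20: shift ). Stack=[( E )] ptr=9 lookahead=$ remaining=[$]
Step 21: reduce F->( E ). Stack=[F] ptr=9 lookahead=$ remaining=[$]
Step 22: reduce T->F. Stack=[T] ptr=9 lookahead=$ remaining=[$]
Step 23: reduce E->T. Stack=[E] ptr=9 lookahead=$ remaining=[$]
Step 24: accept. Stack=[E] ptr=9 lookahead=$ remaining=[$]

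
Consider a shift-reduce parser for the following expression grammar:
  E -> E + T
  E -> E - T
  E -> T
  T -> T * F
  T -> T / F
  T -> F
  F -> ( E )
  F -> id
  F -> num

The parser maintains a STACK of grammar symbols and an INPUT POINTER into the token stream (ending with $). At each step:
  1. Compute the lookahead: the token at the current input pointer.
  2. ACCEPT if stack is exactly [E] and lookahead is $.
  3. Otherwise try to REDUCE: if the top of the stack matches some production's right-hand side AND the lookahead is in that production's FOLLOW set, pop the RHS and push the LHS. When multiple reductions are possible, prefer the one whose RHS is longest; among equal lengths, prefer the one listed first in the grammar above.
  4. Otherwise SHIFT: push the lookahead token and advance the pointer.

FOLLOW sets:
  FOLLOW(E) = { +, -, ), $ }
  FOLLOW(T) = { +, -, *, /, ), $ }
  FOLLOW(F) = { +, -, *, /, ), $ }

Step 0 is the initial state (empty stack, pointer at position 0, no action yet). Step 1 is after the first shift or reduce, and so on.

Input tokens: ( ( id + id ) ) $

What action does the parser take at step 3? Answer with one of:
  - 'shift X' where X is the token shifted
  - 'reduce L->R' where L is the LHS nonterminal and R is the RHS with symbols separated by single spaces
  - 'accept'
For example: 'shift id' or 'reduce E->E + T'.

Answer: shift id

Derivation:
Step 1: shift (. Stack=[(] ptr=1 lookahead=( remaining=[( id + id ) ) $]
Step 2: shift (. Stack=[( (] ptr=2 lookahead=id remaining=[id + id ) ) $]
Step 3: shift id. Stack=[( ( id] ptr=3 lookahead=+ remaining=[+ id ) ) $]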